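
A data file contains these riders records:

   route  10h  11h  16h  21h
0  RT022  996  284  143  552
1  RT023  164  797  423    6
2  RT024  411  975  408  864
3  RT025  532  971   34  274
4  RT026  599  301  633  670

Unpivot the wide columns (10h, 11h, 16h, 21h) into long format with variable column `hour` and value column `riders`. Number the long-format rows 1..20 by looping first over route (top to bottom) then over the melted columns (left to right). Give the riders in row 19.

633

20 rows total (5 × 4). Row 19: index ⌊(19-1)/4⌋ = 4 into route → RT026; (19-1) mod 4 = 2 into the melted columns → 16h.
So row 19 is (RT026, 16h, 633); riders = 633.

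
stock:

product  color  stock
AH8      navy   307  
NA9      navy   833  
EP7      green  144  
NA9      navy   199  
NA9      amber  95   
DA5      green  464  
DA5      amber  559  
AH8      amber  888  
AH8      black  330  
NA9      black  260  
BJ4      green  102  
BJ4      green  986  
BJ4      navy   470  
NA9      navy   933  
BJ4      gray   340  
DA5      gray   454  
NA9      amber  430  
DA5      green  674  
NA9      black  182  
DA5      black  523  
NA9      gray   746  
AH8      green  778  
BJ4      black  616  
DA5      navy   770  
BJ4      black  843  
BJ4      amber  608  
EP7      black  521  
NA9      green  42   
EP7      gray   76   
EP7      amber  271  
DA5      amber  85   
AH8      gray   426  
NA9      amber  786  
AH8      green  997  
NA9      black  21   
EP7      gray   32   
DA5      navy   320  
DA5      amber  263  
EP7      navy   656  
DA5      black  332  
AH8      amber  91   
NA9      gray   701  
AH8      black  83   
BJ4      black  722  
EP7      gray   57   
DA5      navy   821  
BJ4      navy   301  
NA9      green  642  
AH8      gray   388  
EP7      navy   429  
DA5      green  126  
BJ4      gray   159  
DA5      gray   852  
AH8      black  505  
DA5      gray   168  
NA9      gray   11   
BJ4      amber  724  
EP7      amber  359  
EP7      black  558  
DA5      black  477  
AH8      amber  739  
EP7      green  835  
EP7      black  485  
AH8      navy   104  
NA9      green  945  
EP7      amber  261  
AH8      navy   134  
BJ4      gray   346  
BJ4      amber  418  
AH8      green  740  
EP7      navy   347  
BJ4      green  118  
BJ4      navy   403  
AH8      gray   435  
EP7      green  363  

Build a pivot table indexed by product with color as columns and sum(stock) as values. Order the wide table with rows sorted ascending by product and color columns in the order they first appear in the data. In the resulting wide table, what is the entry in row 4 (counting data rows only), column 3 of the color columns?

With rows sorted ascending by product, row 4 is product=EP7. color columns in first-appearance order: navy, green, amber, black, gray; column 3 is amber.
Long rows with product=EP7, color=amber: 271 + 359 + 261 = 891.

891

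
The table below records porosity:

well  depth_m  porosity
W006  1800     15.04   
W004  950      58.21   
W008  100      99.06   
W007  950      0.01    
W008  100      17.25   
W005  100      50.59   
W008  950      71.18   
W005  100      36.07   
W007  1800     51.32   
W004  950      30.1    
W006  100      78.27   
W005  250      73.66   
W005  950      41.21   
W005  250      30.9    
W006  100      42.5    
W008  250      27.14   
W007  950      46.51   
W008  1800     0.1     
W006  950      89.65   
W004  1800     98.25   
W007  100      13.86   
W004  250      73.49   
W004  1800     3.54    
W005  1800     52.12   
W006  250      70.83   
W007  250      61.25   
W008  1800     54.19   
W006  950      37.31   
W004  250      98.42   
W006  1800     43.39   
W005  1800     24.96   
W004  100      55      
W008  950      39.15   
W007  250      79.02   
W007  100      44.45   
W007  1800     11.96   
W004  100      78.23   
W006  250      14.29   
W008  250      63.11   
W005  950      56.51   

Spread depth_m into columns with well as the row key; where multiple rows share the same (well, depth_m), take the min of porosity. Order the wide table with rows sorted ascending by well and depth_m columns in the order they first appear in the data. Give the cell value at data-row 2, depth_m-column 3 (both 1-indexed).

With rows sorted ascending by well, row 2 is well=W005. depth_m columns in first-appearance order: 1800, 950, 100, 250; column 3 is 100.
Long rows with well=W005, depth_m=100: min(50.59, 36.07) = 36.07.

36.07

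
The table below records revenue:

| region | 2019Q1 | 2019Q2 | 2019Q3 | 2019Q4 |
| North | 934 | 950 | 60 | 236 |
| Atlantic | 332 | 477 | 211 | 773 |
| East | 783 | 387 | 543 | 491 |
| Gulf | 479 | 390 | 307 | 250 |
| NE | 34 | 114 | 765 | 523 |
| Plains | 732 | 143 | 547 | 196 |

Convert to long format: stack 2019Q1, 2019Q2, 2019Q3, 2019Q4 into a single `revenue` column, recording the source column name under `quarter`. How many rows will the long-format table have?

24

6 region values × 4 melted columns = 24 rows.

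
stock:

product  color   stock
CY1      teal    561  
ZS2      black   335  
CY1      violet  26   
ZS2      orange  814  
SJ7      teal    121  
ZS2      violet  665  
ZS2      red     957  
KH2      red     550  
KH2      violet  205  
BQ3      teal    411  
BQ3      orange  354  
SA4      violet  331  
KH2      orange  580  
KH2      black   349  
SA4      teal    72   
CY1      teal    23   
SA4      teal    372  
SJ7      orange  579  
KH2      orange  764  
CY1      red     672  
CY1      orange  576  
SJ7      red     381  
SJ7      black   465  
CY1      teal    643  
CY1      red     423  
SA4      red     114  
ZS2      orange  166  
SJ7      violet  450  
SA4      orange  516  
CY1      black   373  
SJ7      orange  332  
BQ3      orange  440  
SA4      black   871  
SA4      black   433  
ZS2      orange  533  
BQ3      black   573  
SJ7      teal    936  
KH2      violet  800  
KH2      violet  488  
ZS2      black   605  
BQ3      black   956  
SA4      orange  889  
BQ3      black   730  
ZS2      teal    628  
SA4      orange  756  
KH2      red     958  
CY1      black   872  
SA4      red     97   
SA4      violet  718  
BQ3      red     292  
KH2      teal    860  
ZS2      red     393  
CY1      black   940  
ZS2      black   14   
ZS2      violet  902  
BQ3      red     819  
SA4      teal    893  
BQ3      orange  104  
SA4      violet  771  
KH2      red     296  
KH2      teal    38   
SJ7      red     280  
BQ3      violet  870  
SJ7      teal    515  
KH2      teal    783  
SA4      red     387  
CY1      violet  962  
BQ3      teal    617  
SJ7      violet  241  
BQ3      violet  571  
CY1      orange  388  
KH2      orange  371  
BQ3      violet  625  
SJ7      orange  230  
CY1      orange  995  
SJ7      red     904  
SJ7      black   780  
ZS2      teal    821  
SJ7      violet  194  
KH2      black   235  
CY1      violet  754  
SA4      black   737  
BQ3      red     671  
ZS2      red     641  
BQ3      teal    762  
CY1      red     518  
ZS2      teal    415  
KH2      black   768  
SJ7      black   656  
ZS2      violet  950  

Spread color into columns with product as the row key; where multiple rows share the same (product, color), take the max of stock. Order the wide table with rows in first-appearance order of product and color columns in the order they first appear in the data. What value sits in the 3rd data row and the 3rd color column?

450

With rows in first-appearance order of product, row 3 is product=SJ7. color columns in first-appearance order: teal, black, violet, orange, red; column 3 is violet.
Long rows with product=SJ7, color=violet: max(450, 241, 194) = 450.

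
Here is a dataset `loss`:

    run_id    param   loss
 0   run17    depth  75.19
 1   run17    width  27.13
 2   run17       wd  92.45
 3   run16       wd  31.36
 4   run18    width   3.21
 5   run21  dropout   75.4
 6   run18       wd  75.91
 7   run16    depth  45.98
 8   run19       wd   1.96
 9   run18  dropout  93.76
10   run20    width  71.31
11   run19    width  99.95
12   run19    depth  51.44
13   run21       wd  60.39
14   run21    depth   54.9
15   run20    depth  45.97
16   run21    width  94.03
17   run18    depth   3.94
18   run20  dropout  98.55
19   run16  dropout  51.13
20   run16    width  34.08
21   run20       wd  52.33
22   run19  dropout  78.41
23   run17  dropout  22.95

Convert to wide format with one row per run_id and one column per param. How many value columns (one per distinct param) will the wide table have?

4 distinct param values: dropout, wd, width, depth.

4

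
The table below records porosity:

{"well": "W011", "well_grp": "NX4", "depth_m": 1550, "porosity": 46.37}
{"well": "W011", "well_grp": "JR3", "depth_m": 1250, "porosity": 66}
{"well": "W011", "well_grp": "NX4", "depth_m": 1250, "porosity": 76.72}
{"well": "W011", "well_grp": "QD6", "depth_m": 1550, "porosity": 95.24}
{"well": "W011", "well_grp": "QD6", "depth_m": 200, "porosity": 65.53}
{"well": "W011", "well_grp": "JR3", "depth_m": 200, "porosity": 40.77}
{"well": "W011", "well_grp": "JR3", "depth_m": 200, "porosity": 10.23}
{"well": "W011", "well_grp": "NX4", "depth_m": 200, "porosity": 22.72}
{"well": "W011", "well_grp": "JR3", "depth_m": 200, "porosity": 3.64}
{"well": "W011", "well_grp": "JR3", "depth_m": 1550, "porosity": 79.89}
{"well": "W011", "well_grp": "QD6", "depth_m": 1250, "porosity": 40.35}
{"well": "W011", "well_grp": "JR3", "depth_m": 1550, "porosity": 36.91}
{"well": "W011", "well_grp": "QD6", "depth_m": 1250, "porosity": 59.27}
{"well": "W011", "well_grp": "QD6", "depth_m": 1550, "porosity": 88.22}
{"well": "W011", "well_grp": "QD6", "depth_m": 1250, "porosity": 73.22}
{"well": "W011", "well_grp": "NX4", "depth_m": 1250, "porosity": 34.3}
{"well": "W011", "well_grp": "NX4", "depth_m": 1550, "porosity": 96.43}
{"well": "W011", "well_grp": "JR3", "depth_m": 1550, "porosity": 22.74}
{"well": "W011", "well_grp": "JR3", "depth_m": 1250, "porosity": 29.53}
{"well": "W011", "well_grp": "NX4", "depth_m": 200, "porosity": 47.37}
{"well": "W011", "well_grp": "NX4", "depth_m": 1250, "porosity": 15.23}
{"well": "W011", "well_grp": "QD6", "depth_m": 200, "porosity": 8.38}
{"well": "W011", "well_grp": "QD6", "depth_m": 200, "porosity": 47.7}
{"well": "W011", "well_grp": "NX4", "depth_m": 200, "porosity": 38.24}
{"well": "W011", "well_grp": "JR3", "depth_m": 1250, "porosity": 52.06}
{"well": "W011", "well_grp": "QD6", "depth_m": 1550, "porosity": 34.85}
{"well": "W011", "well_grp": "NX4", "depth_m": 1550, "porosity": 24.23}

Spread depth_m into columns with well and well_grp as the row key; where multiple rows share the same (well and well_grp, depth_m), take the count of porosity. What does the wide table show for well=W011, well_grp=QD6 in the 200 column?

3

Rows with well=W011, well_grp=QD6 and depth_m=200: porosity values are 65.53, 8.38, 47.7.
3 rows match — count = 3.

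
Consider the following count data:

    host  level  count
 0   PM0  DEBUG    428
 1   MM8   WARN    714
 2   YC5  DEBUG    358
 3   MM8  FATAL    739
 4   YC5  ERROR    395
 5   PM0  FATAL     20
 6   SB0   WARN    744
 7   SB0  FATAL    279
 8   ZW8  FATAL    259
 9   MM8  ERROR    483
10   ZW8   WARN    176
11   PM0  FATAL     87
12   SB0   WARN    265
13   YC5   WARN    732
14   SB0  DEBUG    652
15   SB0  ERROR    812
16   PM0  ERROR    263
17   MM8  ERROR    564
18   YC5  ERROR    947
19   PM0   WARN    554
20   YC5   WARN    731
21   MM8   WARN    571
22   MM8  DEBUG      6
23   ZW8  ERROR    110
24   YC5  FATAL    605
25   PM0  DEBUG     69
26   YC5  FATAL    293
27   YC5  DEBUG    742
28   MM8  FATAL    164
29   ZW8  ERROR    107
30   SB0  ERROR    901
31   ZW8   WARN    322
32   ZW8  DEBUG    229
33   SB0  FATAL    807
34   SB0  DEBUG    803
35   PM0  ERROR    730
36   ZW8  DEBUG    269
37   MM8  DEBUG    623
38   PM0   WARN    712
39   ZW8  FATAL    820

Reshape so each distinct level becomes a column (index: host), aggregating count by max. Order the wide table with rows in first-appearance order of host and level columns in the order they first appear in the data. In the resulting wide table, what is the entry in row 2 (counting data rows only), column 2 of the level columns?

With rows in first-appearance order of host, row 2 is host=MM8. level columns in first-appearance order: DEBUG, WARN, FATAL, ERROR; column 2 is WARN.
Long rows with host=MM8, level=WARN: max(714, 571) = 714.

714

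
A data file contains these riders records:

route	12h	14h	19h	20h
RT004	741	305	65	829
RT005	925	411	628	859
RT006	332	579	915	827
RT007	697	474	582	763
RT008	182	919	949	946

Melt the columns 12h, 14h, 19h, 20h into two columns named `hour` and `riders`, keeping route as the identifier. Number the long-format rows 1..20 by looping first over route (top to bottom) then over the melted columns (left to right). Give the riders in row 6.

20 rows total (5 × 4). Row 6: index ⌊(6-1)/4⌋ = 1 into route → RT005; (6-1) mod 4 = 1 into the melted columns → 14h.
So row 6 is (RT005, 14h, 411); riders = 411.

411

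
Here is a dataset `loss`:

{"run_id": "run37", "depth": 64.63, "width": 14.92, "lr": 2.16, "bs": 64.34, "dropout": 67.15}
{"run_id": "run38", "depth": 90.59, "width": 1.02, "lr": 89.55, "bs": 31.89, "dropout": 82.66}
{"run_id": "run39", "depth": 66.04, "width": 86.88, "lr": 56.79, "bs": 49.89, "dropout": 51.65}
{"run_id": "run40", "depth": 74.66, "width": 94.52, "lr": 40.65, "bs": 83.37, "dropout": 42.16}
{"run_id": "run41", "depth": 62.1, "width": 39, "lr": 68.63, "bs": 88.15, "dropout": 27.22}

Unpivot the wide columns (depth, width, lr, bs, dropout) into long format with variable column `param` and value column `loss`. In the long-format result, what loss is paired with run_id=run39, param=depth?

Unpivoting turns each (run_id, wide-column) pair into one long row.
The wide cell at row run39, column depth holds 66.04, so the long row (run39, depth) has loss=66.04.

66.04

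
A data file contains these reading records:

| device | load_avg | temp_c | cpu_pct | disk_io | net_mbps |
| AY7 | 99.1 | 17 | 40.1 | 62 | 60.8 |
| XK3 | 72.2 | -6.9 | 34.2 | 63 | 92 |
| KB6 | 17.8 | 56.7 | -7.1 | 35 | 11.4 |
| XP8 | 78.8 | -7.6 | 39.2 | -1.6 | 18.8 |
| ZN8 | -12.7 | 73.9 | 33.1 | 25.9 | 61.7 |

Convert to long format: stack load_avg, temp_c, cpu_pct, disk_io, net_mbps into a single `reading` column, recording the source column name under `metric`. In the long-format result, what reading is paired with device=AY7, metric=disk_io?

62

Unpivoting turns each (device, wide-column) pair into one long row.
The wide cell at row AY7, column disk_io holds 62, so the long row (AY7, disk_io) has reading=62.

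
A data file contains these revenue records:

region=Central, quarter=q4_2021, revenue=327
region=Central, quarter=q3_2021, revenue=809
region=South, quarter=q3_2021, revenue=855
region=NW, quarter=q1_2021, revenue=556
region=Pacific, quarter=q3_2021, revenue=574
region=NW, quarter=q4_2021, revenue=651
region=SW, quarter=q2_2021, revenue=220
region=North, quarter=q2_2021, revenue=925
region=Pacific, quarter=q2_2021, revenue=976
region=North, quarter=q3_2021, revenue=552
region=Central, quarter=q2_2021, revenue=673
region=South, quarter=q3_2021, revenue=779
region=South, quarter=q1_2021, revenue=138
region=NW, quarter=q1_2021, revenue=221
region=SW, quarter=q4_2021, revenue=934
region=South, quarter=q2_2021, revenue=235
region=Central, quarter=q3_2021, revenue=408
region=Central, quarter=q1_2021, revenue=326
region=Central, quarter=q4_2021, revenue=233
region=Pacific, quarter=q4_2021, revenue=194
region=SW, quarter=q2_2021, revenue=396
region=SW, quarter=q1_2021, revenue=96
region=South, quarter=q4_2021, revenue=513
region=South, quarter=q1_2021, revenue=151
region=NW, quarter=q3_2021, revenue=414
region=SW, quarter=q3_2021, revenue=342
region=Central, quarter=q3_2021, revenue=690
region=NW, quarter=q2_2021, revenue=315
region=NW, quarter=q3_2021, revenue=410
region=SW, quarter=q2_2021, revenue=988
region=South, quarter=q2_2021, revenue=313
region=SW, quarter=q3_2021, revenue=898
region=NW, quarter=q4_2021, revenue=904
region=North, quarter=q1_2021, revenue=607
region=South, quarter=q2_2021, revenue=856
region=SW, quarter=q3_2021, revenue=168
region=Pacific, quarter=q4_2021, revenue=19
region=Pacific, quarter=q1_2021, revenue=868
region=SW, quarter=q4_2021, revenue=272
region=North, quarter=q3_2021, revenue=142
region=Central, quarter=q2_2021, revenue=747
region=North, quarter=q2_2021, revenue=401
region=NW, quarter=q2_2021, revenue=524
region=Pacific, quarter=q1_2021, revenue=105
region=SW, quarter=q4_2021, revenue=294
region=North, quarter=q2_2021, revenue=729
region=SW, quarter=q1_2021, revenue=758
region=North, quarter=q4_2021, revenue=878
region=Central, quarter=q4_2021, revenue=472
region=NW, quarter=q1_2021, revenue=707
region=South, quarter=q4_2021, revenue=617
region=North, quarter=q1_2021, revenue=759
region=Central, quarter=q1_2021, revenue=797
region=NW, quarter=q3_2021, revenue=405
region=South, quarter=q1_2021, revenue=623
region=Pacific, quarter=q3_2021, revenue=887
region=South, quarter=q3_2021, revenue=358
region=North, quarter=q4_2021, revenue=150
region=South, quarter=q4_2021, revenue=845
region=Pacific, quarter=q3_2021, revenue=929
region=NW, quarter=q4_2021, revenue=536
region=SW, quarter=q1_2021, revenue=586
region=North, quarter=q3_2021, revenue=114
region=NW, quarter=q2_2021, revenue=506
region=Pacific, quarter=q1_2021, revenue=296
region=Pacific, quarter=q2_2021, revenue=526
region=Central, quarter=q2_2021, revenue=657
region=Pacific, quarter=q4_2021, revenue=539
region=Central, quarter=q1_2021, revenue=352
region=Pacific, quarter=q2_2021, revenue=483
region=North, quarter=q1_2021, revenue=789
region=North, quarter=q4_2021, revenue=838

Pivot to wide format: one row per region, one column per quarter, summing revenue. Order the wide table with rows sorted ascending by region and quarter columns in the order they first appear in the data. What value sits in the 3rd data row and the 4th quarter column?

2055

With rows sorted ascending by region, row 3 is region=North. quarter columns in first-appearance order: q4_2021, q3_2021, q1_2021, q2_2021; column 4 is q2_2021.
Long rows with region=North, quarter=q2_2021: 925 + 401 + 729 = 2055.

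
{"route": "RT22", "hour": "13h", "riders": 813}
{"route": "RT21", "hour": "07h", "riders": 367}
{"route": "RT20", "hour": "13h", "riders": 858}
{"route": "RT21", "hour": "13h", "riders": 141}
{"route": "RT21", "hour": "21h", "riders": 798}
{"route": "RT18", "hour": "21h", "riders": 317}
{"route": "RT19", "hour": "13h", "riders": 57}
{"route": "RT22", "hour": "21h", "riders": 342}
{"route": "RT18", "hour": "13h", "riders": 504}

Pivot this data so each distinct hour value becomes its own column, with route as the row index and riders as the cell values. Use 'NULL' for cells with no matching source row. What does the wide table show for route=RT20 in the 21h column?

NULL

No long-format row has route=RT20 and hour=21h, so the cell is NULL.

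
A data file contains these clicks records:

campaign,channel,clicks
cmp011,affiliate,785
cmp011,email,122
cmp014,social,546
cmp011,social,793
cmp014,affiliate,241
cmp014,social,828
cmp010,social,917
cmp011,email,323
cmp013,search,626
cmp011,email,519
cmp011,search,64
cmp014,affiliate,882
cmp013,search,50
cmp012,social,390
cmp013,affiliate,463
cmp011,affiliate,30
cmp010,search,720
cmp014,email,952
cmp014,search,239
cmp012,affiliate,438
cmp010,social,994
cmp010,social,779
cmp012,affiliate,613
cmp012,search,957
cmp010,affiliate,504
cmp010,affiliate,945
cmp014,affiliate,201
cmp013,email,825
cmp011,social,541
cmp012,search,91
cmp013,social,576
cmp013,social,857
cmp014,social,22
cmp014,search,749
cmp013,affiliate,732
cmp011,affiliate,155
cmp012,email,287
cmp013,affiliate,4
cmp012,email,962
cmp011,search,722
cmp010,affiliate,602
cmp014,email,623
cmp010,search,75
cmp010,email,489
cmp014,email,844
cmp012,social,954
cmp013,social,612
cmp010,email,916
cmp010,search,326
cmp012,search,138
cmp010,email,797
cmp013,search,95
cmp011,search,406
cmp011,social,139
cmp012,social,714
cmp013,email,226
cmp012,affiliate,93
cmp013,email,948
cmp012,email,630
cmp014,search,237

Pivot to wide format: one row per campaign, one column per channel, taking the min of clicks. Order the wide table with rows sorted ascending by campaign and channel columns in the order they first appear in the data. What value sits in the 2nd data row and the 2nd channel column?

122

With rows sorted ascending by campaign, row 2 is campaign=cmp011. channel columns in first-appearance order: affiliate, email, social, search; column 2 is email.
Long rows with campaign=cmp011, channel=email: min(122, 323, 519) = 122.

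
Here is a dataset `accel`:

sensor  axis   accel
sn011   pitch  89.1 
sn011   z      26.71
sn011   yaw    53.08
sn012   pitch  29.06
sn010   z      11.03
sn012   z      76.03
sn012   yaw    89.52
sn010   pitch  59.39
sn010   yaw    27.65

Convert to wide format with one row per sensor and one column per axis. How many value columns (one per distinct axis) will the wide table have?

3 distinct axis values: yaw, pitch, z.

3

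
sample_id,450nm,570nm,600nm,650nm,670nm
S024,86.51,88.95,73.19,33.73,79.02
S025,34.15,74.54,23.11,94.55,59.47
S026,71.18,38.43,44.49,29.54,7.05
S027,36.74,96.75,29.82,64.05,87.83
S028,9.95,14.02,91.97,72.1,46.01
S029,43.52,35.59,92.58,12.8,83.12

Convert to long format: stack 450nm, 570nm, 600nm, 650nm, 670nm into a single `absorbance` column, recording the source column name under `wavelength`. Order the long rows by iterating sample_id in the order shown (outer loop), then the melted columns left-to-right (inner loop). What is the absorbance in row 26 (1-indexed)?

30 rows total (6 × 5). Row 26: index ⌊(26-1)/5⌋ = 5 into sample_id → S029; (26-1) mod 5 = 0 into the melted columns → 450nm.
So row 26 is (S029, 450nm, 43.52); absorbance = 43.52.

43.52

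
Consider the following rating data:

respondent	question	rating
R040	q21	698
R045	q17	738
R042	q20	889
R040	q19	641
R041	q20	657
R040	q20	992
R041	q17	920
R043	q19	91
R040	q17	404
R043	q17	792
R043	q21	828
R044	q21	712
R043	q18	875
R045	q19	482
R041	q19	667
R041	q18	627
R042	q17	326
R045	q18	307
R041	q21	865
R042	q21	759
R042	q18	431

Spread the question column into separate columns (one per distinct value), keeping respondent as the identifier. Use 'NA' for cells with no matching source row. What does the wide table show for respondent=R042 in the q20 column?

889

The long row with respondent=R042, question=q20 has rating=889.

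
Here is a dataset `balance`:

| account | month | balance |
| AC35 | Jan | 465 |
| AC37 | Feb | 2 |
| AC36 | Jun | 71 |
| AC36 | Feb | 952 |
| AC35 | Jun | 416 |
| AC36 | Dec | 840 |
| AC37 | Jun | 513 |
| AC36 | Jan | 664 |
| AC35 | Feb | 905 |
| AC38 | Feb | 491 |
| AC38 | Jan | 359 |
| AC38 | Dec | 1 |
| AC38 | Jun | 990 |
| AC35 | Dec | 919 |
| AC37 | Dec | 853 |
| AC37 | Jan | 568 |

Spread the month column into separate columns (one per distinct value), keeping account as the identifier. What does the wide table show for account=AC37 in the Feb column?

2

Wide layout: rows indexed by account, columns are the 4 distinct month values (Jan, Feb, Jun, Dec).
Cell (account=AC37, month=Feb) draws from the long row where account=AC37 and month=Feb, which has balance=2.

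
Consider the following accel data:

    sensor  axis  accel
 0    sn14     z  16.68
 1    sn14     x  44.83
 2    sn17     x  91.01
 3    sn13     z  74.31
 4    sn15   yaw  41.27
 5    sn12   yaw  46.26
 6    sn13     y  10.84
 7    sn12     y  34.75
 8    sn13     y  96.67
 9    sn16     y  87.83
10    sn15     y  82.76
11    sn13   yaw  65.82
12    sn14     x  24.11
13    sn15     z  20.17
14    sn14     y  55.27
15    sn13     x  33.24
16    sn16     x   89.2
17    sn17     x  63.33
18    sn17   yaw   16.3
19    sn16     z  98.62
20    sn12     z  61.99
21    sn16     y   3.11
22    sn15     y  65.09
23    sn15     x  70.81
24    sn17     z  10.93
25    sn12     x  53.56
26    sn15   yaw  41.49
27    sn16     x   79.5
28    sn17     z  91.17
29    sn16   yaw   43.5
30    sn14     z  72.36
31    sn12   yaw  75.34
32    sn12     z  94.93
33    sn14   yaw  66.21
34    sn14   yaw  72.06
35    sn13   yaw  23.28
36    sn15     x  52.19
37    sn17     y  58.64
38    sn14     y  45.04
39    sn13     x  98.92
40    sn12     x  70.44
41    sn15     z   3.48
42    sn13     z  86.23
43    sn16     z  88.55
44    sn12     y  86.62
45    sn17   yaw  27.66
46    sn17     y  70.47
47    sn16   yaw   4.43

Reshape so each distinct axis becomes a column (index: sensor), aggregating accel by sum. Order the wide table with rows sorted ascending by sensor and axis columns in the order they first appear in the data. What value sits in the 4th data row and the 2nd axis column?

With rows sorted ascending by sensor, row 4 is sensor=sn15. axis columns in first-appearance order: z, x, yaw, y; column 2 is x.
Long rows with sensor=sn15, axis=x: 70.81 + 52.19 = 123.

123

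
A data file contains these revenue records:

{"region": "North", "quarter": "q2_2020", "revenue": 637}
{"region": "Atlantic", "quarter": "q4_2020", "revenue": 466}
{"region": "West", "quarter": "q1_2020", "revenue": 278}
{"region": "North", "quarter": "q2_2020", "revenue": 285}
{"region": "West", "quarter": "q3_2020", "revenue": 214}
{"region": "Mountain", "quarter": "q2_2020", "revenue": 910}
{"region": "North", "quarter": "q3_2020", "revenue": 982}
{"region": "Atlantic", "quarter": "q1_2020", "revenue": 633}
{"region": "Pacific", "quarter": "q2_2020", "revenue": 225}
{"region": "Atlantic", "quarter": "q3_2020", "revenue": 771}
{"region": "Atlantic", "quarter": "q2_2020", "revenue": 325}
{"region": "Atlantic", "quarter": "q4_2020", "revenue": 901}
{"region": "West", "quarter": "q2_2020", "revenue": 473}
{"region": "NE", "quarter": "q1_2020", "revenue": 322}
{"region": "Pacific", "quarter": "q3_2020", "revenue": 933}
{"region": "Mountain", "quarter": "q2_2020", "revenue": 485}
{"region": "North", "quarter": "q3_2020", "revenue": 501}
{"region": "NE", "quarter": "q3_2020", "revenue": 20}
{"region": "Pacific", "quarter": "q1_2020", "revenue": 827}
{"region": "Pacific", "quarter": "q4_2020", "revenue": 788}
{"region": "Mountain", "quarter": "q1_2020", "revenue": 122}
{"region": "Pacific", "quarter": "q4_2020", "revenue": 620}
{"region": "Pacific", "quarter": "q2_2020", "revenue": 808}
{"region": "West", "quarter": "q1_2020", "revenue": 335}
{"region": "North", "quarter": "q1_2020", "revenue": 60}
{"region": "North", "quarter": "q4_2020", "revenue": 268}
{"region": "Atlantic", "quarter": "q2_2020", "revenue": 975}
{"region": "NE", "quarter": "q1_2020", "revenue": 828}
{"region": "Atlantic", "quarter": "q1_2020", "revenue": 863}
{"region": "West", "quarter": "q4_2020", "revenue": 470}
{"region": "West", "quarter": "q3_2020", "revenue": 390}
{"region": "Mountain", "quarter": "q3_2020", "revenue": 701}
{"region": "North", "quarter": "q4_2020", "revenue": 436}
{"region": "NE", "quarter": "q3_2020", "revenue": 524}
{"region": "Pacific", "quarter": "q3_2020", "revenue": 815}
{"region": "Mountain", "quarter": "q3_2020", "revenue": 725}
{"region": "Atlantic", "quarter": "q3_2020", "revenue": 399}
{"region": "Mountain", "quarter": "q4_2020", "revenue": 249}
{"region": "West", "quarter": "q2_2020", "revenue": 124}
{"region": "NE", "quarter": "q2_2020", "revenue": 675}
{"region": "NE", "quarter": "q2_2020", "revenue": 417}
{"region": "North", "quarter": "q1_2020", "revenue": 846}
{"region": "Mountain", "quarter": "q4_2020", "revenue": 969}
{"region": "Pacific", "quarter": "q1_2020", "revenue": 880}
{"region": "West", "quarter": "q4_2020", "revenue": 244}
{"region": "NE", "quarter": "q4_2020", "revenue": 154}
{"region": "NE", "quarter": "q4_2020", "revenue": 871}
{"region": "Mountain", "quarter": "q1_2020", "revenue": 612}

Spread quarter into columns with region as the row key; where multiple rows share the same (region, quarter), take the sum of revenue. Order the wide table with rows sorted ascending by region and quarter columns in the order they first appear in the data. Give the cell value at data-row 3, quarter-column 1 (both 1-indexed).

With rows sorted ascending by region, row 3 is region=NE. quarter columns in first-appearance order: q2_2020, q4_2020, q1_2020, q3_2020; column 1 is q2_2020.
Long rows with region=NE, quarter=q2_2020: 675 + 417 = 1092.

1092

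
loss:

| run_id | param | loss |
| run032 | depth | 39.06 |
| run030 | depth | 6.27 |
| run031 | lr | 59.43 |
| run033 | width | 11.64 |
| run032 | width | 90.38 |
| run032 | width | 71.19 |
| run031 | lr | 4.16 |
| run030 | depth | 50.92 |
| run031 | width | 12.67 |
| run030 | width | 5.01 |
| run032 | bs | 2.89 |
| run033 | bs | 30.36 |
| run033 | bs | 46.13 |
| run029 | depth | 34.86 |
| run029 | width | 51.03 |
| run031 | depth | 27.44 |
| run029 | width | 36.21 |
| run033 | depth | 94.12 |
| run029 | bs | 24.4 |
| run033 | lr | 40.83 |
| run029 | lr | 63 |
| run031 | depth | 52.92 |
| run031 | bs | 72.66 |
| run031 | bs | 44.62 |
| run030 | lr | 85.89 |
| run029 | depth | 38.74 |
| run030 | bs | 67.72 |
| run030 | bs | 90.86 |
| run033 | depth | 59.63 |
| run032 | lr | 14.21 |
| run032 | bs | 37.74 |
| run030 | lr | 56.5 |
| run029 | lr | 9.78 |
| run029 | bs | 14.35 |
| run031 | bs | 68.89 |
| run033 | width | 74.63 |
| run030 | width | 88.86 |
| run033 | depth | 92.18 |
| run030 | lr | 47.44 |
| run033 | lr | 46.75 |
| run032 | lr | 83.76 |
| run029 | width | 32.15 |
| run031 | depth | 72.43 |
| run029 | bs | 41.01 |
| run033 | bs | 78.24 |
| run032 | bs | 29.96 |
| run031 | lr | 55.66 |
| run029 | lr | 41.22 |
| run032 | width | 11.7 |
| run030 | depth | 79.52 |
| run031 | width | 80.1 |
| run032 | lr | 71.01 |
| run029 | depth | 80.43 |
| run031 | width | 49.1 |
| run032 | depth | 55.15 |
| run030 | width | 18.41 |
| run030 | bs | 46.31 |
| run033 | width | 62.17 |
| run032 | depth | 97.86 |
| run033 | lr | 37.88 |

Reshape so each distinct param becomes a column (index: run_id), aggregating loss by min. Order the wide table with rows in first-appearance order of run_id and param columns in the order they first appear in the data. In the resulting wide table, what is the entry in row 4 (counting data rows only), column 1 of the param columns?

59.63

With rows in first-appearance order of run_id, row 4 is run_id=run033. param columns in first-appearance order: depth, lr, width, bs; column 1 is depth.
Long rows with run_id=run033, param=depth: min(94.12, 59.63, 92.18) = 59.63.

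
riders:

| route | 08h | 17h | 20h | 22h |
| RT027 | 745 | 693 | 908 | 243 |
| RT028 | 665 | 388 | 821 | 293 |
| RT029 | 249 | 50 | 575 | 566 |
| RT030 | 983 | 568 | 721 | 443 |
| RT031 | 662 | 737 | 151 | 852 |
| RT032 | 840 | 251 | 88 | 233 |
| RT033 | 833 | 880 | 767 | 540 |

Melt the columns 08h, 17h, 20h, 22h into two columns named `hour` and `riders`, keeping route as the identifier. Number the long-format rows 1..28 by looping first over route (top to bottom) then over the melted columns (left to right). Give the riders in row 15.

28 rows total (7 × 4). Row 15: index ⌊(15-1)/4⌋ = 3 into route → RT030; (15-1) mod 4 = 2 into the melted columns → 20h.
So row 15 is (RT030, 20h, 721); riders = 721.

721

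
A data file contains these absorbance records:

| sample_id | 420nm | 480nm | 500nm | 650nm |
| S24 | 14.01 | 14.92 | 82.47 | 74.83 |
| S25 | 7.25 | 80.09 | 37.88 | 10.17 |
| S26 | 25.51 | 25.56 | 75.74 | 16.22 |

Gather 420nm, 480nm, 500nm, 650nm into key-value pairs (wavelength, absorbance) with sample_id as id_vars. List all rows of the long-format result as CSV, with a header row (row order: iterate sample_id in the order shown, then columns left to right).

sample_id,wavelength,absorbance
S24,420nm,14.01
S24,480nm,14.92
S24,500nm,82.47
S24,650nm,74.83
S25,420nm,7.25
S25,480nm,80.09
S25,500nm,37.88
S25,650nm,10.17
S26,420nm,25.51
S26,480nm,25.56
S26,500nm,75.74
S26,650nm,16.22

Each (sample_id, column) pair becomes one row: 3 × 4 = 12 rows.
For example, (S24, 420nm) → absorbance=14.01.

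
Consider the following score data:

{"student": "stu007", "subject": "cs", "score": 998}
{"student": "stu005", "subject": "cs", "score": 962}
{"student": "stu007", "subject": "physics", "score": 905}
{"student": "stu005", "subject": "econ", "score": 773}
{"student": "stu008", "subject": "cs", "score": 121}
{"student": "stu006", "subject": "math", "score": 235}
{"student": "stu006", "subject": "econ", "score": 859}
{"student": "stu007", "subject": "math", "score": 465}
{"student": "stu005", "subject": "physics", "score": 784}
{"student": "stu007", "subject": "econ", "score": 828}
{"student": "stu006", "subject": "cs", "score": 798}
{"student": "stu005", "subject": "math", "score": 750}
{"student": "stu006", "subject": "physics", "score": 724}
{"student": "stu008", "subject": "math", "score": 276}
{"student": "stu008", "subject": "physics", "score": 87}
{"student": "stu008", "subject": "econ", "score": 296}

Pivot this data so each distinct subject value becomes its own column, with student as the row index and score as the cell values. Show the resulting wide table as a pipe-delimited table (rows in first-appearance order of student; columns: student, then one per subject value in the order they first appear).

Columns: student plus the 4 distinct subject values (cs, physics, econ, math).
For example, row stu007 column cs takes score=998 from the long row (stu007, cs).

| student | cs | physics | econ | math |
| stu007 | 998 | 905 | 828 | 465 |
| stu005 | 962 | 784 | 773 | 750 |
| stu008 | 121 | 87 | 296 | 276 |
| stu006 | 798 | 724 | 859 | 235 |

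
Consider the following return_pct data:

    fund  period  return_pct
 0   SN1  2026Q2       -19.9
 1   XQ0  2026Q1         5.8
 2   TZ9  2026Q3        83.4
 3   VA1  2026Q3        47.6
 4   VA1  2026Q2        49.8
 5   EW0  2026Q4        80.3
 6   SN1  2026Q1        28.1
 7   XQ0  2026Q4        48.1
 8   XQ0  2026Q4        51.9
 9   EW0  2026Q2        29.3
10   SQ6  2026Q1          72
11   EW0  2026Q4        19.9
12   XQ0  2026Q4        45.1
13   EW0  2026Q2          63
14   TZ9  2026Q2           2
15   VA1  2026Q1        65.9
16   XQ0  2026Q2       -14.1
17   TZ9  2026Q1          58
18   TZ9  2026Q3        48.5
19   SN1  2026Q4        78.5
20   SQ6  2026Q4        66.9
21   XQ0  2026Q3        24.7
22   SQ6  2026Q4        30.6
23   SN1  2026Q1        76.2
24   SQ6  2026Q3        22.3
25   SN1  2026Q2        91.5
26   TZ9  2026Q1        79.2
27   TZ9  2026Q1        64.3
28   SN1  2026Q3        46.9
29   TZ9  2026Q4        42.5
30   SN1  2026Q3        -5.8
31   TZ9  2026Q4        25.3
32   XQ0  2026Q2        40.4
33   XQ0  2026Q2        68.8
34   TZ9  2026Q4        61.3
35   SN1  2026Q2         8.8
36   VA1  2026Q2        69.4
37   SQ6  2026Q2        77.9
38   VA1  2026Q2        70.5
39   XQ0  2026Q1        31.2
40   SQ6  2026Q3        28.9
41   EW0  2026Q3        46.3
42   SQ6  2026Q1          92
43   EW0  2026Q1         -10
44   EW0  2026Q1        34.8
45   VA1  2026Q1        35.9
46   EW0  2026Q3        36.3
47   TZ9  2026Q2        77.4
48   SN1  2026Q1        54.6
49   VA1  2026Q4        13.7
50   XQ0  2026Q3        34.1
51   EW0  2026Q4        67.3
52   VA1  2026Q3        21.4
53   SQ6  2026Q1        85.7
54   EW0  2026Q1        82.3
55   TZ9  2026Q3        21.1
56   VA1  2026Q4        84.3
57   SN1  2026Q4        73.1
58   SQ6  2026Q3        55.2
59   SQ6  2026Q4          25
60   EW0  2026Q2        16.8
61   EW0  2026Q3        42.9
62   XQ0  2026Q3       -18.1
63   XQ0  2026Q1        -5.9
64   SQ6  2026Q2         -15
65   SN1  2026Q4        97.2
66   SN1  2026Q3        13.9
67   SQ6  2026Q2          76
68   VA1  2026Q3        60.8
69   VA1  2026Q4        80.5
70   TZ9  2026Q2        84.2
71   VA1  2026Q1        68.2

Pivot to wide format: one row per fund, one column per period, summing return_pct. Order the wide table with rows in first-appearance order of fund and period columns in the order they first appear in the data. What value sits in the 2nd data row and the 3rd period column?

With rows in first-appearance order of fund, row 2 is fund=XQ0. period columns in first-appearance order: 2026Q2, 2026Q1, 2026Q3, 2026Q4; column 3 is 2026Q3.
Long rows with fund=XQ0, period=2026Q3: 24.7 + 34.1 + -18.1 = 40.7.

40.7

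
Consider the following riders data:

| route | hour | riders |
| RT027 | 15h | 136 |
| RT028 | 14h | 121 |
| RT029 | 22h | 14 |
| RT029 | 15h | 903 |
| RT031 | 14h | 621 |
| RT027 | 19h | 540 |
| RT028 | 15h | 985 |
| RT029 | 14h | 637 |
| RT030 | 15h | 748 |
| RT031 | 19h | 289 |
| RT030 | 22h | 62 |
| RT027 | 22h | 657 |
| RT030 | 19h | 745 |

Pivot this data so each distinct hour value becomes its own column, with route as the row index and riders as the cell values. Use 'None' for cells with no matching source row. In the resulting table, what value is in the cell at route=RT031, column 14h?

The long row with route=RT031, hour=14h has riders=621.

621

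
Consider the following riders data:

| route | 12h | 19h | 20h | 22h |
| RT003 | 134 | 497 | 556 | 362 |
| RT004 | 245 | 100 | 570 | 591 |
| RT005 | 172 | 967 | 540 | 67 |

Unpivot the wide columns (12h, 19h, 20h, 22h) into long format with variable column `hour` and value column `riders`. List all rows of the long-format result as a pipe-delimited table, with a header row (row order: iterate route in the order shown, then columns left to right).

Each (route, column) pair becomes one row: 3 × 4 = 12 rows.
For example, (RT003, 12h) → riders=134.

| route | hour | riders |
| RT003 | 12h | 134 |
| RT003 | 19h | 497 |
| RT003 | 20h | 556 |
| RT003 | 22h | 362 |
| RT004 | 12h | 245 |
| RT004 | 19h | 100 |
| RT004 | 20h | 570 |
| RT004 | 22h | 591 |
| RT005 | 12h | 172 |
| RT005 | 19h | 967 |
| RT005 | 20h | 540 |
| RT005 | 22h | 67 |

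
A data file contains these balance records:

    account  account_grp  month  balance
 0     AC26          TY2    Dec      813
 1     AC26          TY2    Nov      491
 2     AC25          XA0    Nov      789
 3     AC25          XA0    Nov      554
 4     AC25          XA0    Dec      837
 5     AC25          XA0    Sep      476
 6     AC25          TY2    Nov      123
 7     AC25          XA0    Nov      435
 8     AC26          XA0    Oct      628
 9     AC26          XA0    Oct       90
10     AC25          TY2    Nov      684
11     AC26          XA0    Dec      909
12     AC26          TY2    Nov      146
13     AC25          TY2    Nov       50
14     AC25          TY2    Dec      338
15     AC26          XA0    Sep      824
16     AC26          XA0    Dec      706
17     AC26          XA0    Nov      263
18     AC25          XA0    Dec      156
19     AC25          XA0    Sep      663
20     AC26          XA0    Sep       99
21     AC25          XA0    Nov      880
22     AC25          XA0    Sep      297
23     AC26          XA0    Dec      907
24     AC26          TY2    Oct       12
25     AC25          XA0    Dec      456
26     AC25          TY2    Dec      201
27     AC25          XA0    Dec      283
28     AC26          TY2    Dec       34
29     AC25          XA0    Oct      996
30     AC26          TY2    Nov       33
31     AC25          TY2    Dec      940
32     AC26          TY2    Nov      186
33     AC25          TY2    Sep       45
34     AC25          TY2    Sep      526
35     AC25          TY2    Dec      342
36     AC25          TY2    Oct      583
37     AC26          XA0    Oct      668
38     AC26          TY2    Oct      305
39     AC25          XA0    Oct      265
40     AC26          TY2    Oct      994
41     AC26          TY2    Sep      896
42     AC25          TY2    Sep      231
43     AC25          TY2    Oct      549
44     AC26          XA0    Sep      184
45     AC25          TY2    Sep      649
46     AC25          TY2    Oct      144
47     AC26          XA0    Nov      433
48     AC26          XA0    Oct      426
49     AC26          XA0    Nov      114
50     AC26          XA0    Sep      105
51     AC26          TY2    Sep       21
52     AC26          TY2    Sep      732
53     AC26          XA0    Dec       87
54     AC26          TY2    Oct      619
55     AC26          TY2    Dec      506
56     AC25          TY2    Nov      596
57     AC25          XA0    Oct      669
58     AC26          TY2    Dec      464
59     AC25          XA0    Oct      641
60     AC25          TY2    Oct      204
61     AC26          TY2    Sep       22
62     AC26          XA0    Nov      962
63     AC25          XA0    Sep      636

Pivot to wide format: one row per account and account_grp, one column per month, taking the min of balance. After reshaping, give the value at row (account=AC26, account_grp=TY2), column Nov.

33

Rows with account=AC26, account_grp=TY2 and month=Nov: balance values are 491, 146, 33, 186.
min(491, 146, 33, 186) = 33.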